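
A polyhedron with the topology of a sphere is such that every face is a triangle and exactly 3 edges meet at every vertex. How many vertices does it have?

4

Each face has 3 edges and each edge borders two faces, so 2E = 3F.
Each vertex has degree 3, so 3V = 2E and hence V = 3F/3.
Euler: V − E + F = 2 ⇒ (3F/3) − (3F/2) + F = 2.
Multiply by 6: (6 − 9 + 6)F = 12, i.e. 3F = 12.
So F = 4, E = 3·4/2 = 6, V = 3·4/3 = 4.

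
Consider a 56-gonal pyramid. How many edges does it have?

112

A pyramid on an n-gon base has one n-gon and n triangles: V = 56 + 1 = 57, E = 2·56 = 112, F = 56 + 1 = 57.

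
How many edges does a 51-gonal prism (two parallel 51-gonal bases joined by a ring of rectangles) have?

A prism on an n-gon has two n-gon bases and n rectangular sides: V = 2·51 = 102, E = 3·51 = 153, F = 51 + 2 = 53.

153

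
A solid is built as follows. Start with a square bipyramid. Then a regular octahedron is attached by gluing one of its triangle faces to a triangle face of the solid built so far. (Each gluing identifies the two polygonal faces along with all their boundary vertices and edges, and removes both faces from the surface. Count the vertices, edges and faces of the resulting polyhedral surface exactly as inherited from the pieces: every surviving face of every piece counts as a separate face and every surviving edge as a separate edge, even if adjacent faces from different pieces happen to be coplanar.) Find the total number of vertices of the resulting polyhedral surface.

A square bipyramid: V=6, E=12, F=8.
Attach a regular octahedron (V=6, E=12, F=8) along a 3-gon: merge 3 vertices and 3 edges, delete both glued faces → V=9, E=21, F=14.
Check: V − E + F = 9 − 21 + 14 = 2.

9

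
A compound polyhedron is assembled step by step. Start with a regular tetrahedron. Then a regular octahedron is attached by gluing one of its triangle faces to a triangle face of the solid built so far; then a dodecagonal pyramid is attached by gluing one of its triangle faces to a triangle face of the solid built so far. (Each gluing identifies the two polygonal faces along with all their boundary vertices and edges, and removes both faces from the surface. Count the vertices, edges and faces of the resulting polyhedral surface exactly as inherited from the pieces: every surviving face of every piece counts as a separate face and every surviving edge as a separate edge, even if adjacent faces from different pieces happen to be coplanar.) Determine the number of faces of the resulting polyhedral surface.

A regular tetrahedron: V=4, E=6, F=4.
Attach a regular octahedron (V=6, E=12, F=8) along a 3-gon: merge 3 vertices and 3 edges, delete both glued faces → V=7, E=15, F=10.
Attach a dodecagonal pyramid (V=13, E=24, F=13) along a 3-gon: merge 3 vertices and 3 edges, delete both glued faces → V=17, E=36, F=21.
Check: V − E + F = 17 − 36 + 21 = 2.

21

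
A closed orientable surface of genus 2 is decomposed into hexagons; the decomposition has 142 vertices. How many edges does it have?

χ = 2 − 2·2 = -2, and every face is a hexagon so 6F = 2E.
V − E + F = -2 with E = 6F/2 gives 142 − (6/2 − 1)·F = -2, so F = 72 and E = 216.

216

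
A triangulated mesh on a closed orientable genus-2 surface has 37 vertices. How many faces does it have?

78

χ = 2 − 2·2 = -2, and every face is a triangle so 3F = 2E.
V − E + F = -2 with E = 3F/2 gives 37 − (3/2 − 1)·F = -2, so F = 78 and E = 117.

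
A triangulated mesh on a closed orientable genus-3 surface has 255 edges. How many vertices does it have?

81

χ = 2 − 2·3 = -4, and every face is a triangle so 3F = 2E.
F = 2E/3 = 170. Then V = -4 + E − F = -4 + 255 − 170 = 81.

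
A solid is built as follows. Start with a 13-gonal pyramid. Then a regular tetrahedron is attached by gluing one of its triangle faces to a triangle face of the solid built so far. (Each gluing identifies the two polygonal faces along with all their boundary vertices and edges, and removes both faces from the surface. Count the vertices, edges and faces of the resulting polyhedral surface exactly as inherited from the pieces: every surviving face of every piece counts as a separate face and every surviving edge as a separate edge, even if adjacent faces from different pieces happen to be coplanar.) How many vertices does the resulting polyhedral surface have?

A 13-gonal pyramid: V=14, E=26, F=14.
Attach a regular tetrahedron (V=4, E=6, F=4) along a 3-gon: merge 3 vertices and 3 edges, delete both glued faces → V=15, E=29, F=16.
Check: V − E + F = 15 − 29 + 16 = 2.

15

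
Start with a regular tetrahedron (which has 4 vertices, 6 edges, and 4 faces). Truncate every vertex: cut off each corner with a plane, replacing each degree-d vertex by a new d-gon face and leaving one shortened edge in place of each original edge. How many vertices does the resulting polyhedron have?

12

Truncation replaces each original edge-end by a new vertex, so V′ = 2E = 12.
Each original edge survives, and each old vertex of degree d contributes d new edges; summing degrees gives Σd = 2E, so E′ = E + 2E = 3E = 18.
Each original face survives and each original vertex becomes one new face: F′ = F + V = 8.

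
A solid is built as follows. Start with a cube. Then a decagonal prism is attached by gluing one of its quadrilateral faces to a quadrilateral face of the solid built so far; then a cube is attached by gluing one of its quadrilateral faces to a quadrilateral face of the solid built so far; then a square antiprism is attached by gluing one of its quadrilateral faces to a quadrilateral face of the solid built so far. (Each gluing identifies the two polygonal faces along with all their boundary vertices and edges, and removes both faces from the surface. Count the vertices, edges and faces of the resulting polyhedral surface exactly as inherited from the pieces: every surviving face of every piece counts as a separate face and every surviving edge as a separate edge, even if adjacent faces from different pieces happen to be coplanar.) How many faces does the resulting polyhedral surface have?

28

A cube: V=8, E=12, F=6.
Attach a decagonal prism (V=20, E=30, F=12) along a 4-gon: merge 4 vertices and 4 edges, delete both glued faces → V=24, E=38, F=16.
Attach a cube (V=8, E=12, F=6) along a 4-gon: merge 4 vertices and 4 edges, delete both glued faces → V=28, E=46, F=20.
Attach a square antiprism (V=8, E=16, F=10) along a 4-gon: merge 4 vertices and 4 edges, delete both glued faces → V=32, E=58, F=28.
Check: V − E + F = 32 − 58 + 28 = 2.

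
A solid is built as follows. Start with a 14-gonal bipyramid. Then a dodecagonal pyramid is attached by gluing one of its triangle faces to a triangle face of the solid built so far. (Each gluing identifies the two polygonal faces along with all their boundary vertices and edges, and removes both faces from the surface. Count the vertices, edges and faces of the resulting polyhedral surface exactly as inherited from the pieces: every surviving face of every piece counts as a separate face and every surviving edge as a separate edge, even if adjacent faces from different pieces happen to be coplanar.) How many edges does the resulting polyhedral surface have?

63

A 14-gonal bipyramid: V=16, E=42, F=28.
Attach a dodecagonal pyramid (V=13, E=24, F=13) along a 3-gon: merge 3 vertices and 3 edges, delete both glued faces → V=26, E=63, F=39.
Check: V − E + F = 26 − 63 + 39 = 2.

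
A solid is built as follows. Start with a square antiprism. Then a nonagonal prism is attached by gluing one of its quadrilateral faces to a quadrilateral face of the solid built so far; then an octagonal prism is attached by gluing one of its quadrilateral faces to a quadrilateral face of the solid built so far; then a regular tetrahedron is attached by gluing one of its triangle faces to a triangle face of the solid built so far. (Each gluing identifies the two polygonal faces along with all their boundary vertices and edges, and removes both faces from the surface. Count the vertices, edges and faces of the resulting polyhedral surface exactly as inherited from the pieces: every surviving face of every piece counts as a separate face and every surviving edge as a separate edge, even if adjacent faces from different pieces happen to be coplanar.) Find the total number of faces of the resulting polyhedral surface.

A square antiprism: V=8, E=16, F=10.
Attach a nonagonal prism (V=18, E=27, F=11) along a 4-gon: merge 4 vertices and 4 edges, delete both glued faces → V=22, E=39, F=19.
Attach an octagonal prism (V=16, E=24, F=10) along a 4-gon: merge 4 vertices and 4 edges, delete both glued faces → V=34, E=59, F=27.
Attach a regular tetrahedron (V=4, E=6, F=4) along a 3-gon: merge 3 vertices and 3 edges, delete both glued faces → V=35, E=62, F=29.
Check: V − E + F = 35 − 62 + 29 = 2.

29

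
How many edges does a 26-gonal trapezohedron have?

104

The n-trapezohedron (dual of the n-antiprism) has V = 2·26 + 2 = 54, E = 4·26 = 104, F = 2·26 = 52.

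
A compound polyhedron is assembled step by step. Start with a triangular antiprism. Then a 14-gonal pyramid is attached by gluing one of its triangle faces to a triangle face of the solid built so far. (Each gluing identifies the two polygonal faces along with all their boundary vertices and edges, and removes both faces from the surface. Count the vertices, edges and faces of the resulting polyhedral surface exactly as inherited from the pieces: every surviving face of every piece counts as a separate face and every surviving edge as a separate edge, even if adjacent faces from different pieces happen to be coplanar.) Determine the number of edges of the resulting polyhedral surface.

A triangular antiprism: V=6, E=12, F=8.
Attach a 14-gonal pyramid (V=15, E=28, F=15) along a 3-gon: merge 3 vertices and 3 edges, delete both glued faces → V=18, E=37, F=21.
Check: V − E + F = 18 − 37 + 21 = 2.

37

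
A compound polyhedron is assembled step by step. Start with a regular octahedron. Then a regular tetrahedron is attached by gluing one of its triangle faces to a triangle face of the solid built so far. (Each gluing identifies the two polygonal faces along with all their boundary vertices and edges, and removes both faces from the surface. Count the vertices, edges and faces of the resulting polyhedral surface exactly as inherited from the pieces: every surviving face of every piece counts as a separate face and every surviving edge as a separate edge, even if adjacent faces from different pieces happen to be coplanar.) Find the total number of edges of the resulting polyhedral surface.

A regular octahedron: V=6, E=12, F=8.
Attach a regular tetrahedron (V=4, E=6, F=4) along a 3-gon: merge 3 vertices and 3 edges, delete both glued faces → V=7, E=15, F=10.
Check: V − E + F = 7 − 15 + 10 = 2.

15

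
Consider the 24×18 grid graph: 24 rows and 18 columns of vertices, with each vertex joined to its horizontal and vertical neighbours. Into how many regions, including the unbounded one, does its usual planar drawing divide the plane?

The grid has V = 24·18 = 432 vertices and E = 24·17 + 18·23 = 822 edges.
F = 2 − V + E = 2 − 432 + 822 = 392.

392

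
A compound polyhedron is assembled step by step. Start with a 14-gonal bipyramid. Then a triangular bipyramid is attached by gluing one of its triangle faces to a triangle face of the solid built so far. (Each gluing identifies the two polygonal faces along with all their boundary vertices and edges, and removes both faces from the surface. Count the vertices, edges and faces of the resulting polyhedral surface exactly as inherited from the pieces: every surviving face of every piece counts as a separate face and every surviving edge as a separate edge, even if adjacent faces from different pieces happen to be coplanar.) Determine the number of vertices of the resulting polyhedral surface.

18

A 14-gonal bipyramid: V=16, E=42, F=28.
Attach a triangular bipyramid (V=5, E=9, F=6) along a 3-gon: merge 3 vertices and 3 edges, delete both glued faces → V=18, E=48, F=32.
Check: V − E + F = 18 − 48 + 32 = 2.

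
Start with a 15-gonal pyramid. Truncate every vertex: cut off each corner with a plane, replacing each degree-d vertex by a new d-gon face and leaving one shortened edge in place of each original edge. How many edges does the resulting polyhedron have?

90

The base solid has V = 16, E = 30, F = 16.
Truncation replaces each original edge-end by a new vertex, so V′ = 2E = 60.
Each original edge survives, and each old vertex of degree d contributes d new edges; summing degrees gives Σd = 2E, so E′ = E + 2E = 3E = 90.
Each original face survives and each original vertex becomes one new face: F′ = F + V = 32.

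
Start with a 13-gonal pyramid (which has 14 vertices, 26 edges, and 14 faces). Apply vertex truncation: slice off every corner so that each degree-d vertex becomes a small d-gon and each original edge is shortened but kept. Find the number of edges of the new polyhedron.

78

Truncation replaces each original edge-end by a new vertex, so V′ = 2E = 52.
Each original edge survives, and each old vertex of degree d contributes d new edges; summing degrees gives Σd = 2E, so E′ = E + 2E = 3E = 78.
Each original face survives and each original vertex becomes one new face: F′ = F + V = 28.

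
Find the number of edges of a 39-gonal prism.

117

A prism on an n-gon has two n-gon bases and n rectangular sides: V = 2·39 = 78, E = 3·39 = 117, F = 39 + 2 = 41.
Check: V − E + F = 78 − 117 + 41 = 2.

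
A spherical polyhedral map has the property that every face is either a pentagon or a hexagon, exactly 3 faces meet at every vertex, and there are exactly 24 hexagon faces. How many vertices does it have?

Let x be the number of pentagons; then F = 24 + x.
Edge–face incidences: 2E = 6·24 + 5·x = 144 + 5x.
Every vertex has degree 3, so 3V = 2E.
Euler: V − E + F = 2 ⇒ (2E)/3 − E + (24 + x) = 2.
Multiply by 6: 2·(2E) − 3·(2E) + 6·(24 + x) = 12, i.e. 144 + 6x − (144 + 5x) = 12.
Collecting terms: x = 12.
Then 2E = 144 + 5·12 = 204, so E = 102, V = 2E/3 = 68, F = 24 + 12 = 36.

68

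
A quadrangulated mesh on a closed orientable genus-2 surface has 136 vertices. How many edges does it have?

276

χ = 2 − 2·2 = -2, and every face is a square so 4F = 2E.
V − E + F = -2 with E = 4F/2 gives 136 − (4/2 − 1)·F = -2, so F = 138 and E = 276.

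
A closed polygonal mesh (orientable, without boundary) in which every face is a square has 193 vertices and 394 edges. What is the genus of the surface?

Every face is a square and each edge borders two faces, so 4F = 2·394, giving F = 197.
χ = V − E + F = 193 − 394 + 197 = -4.
For a closed orientable surface χ = 2 − 2g, so g = (2 − (-4))/2 = 3.

3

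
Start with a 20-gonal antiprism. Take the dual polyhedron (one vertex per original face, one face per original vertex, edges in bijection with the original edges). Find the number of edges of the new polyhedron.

The base solid has V = 40, E = 80, F = 42.
The dual swaps V and F and preserves E: V′ = F = 42, E′ = E = 80, F′ = V = 40.

80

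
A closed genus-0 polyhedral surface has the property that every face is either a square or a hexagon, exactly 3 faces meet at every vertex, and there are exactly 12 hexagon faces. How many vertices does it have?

32

Let x be the number of squares; then F = 12 + x.
Edge–face incidences: 2E = 6·12 + 4·x = 72 + 4x.
Every vertex has degree 3, so 3V = 2E.
Euler: V − E + F = 2 ⇒ (2E)/3 − E + (12 + x) = 2.
Multiply by 6: 2·(2E) − 3·(2E) + 6·(12 + x) = 12, i.e. 72 + 6x − (72 + 4x) = 12.
Collecting terms: 2x = 12, so x = 6.
Then 2E = 72 + 4·6 = 96, so E = 48, V = 2E/3 = 32, F = 12 + 6 = 18.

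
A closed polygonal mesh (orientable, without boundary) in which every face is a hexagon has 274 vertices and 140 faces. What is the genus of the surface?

4

Every face is a hexagon, so 2E = 6·140 = 840, giving E = 420.
χ = V − E + F = 274 − 420 + 140 = -6.
For a closed orientable surface χ = 2 − 2g, so g = (2 − (-6))/2 = 4.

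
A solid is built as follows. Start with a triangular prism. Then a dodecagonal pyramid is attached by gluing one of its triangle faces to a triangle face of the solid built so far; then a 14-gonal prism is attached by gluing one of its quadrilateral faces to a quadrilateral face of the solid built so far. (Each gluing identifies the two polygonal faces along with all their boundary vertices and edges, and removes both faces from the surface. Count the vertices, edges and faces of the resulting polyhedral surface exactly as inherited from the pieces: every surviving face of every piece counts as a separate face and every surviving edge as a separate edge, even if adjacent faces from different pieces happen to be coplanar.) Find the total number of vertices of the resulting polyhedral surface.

A triangular prism: V=6, E=9, F=5.
Attach a dodecagonal pyramid (V=13, E=24, F=13) along a 3-gon: merge 3 vertices and 3 edges, delete both glued faces → V=16, E=30, F=16.
Attach a 14-gonal prism (V=28, E=42, F=16) along a 4-gon: merge 4 vertices and 4 edges, delete both glued faces → V=40, E=68, F=30.
Check: V − E + F = 40 − 68 + 30 = 2.

40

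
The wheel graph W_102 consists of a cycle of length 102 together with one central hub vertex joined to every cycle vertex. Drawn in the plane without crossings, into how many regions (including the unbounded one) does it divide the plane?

W_102 has V = 102 + 1 = 103 vertices and E = 2·102 = 204 edges.
By Euler's formula F = 2 − V + E = 2 − 103 + 204 = 103.

103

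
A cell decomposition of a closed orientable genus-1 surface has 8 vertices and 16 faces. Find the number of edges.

24

For a closed orientable surface of genus 1, χ = 2 − 2·1 = 0.
E = V + F − (0) = 8 + 16 − (0) = 24.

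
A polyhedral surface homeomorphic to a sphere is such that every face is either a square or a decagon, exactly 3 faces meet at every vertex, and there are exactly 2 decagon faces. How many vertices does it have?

Let x be the number of squares; then F = 2 + x.
Edge–face incidences: 2E = 10·2 + 4·x = 20 + 4x.
Every vertex has degree 3, so 3V = 2E.
Euler: V − E + F = 2 ⇒ (2E)/3 − E + (2 + x) = 2.
Multiply by 6: 2·(2E) − 3·(2E) + 6·(2 + x) = 12, i.e. 12 + 6x − (20 + 4x) = 12.
Collecting terms: 2x − 8 = 12, so 2x = 20, so x = 10.
Then 2E = 20 + 4·10 = 60, so E = 30, V = 2E/3 = 20, F = 2 + 10 = 12.

20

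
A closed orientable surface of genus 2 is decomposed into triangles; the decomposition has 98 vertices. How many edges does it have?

χ = 2 − 2·2 = -2, and every face is a triangle so 3F = 2E.
V − E + F = -2 with E = 3F/2 gives 98 − (3/2 − 1)·F = -2, so F = 200 and E = 300.

300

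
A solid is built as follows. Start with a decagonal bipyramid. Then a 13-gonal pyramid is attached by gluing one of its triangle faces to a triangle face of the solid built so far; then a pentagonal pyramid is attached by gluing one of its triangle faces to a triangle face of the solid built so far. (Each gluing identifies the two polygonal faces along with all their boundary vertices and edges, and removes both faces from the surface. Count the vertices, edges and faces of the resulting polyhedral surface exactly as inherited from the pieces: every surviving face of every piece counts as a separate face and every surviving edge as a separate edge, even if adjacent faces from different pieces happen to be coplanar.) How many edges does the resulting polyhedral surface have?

A decagonal bipyramid: V=12, E=30, F=20.
Attach a 13-gonal pyramid (V=14, E=26, F=14) along a 3-gon: merge 3 vertices and 3 edges, delete both glued faces → V=23, E=53, F=32.
Attach a pentagonal pyramid (V=6, E=10, F=6) along a 3-gon: merge 3 vertices and 3 edges, delete both glued faces → V=26, E=60, F=36.
Check: V − E + F = 26 − 60 + 36 = 2.

60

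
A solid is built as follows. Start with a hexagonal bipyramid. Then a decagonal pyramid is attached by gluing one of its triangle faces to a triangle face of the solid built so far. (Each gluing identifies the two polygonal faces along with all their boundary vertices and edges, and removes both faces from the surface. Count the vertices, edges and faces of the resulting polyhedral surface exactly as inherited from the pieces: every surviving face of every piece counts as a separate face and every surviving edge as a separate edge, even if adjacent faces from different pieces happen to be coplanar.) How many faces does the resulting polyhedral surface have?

A hexagonal bipyramid: V=8, E=18, F=12.
Attach a decagonal pyramid (V=11, E=20, F=11) along a 3-gon: merge 3 vertices and 3 edges, delete both glued faces → V=16, E=35, F=21.
Check: V − E + F = 16 − 35 + 21 = 2.

21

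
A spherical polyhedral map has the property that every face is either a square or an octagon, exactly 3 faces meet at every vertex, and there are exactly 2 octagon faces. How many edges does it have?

24

Let x be the number of squares; then F = 2 + x.
Edge–face incidences: 2E = 8·2 + 4·x = 16 + 4x.
Every vertex has degree 3, so 3V = 2E.
Euler: V − E + F = 2 ⇒ (2E)/3 − E + (2 + x) = 2.
Multiply by 6: 2·(2E) − 3·(2E) + 6·(2 + x) = 12, i.e. 12 + 6x − (16 + 4x) = 12.
Collecting terms: 2x − 4 = 12, so 2x = 16, so x = 8.
Then 2E = 16 + 4·8 = 48, so E = 24, V = 2E/3 = 16, F = 2 + 8 = 10.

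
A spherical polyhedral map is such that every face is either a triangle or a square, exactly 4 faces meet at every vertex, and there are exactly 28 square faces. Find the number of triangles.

8

Let x be the number of triangles; then F = 28 + x.
Edge–face incidences: 2E = 4·28 + 3·x = 112 + 3x.
Every vertex has degree 4, so 4V = 2E.
Euler: V − E + F = 2 ⇒ (2E)/4 − E + (28 + x) = 2.
Multiply by 8: 2·(2E) − 4·(2E) + 8·(28 + x) = 16, i.e. 224 + 8x − 2·(112 + 3x) = 16.
Collecting terms: 2x = 16, so x = 8.
Then 2E = 112 + 3·8 = 136, so E = 68, V = 2E/4 = 34, F = 28 + 8 = 36.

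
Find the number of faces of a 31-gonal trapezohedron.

The n-trapezohedron (dual of the n-antiprism) has V = 2·31 + 2 = 64, E = 4·31 = 124, F = 2·31 = 62.

62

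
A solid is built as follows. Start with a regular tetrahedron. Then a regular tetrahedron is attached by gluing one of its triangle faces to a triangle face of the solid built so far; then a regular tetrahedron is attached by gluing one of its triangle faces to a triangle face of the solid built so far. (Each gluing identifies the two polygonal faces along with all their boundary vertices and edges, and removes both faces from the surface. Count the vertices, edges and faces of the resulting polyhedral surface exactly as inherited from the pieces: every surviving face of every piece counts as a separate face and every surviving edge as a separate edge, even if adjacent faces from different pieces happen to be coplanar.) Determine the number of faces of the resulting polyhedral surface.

8

A regular tetrahedron: V=4, E=6, F=4.
Attach a regular tetrahedron (V=4, E=6, F=4) along a 3-gon: merge 3 vertices and 3 edges, delete both glued faces → V=5, E=9, F=6.
Attach a regular tetrahedron (V=4, E=6, F=4) along a 3-gon: merge 3 vertices and 3 edges, delete both glued faces → V=6, E=12, F=8.
Check: V − E + F = 6 − 12 + 8 = 2.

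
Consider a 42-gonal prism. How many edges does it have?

126

A prism on an n-gon has two n-gon bases and n rectangular sides: V = 2·42 = 84, E = 3·42 = 126, F = 42 + 2 = 44.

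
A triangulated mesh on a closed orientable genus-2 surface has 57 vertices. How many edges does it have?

177

χ = 2 − 2·2 = -2, and every face is a triangle so 3F = 2E.
V − E + F = -2 with E = 3F/2 gives 57 − (3/2 − 1)·F = -2, so F = 118 and E = 177.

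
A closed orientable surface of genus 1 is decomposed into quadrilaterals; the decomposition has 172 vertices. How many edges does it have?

344

χ = 2 − 2·1 = 0, and every face is a square so 4F = 2E.
V − E + F = 0 with E = 4F/2 gives 172 − (4/2 − 1)·F = 0, so F = 172 and E = 344.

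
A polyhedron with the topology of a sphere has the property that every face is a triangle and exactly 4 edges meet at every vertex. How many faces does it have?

Each face has 3 edges and each edge borders two faces, so 2E = 3F.
Each vertex has degree 4, so 4V = 2E and hence V = 3F/4.
Euler: V − E + F = 2 ⇒ (3F/4) − (3F/2) + F = 2.
Multiply by 8: (6 − 12 + 8)F = 16, i.e. 2F = 16.
So F = 8, E = 3·8/2 = 12, V = 3·8/4 = 6.

8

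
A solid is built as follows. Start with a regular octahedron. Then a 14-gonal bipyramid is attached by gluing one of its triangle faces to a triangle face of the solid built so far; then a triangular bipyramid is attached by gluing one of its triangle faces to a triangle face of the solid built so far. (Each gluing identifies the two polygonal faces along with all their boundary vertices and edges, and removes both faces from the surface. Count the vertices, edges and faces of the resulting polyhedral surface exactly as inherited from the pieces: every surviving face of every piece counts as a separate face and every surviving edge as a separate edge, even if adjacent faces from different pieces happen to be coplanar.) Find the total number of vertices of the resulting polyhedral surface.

21

A regular octahedron: V=6, E=12, F=8.
Attach a 14-gonal bipyramid (V=16, E=42, F=28) along a 3-gon: merge 3 vertices and 3 edges, delete both glued faces → V=19, E=51, F=34.
Attach a triangular bipyramid (V=5, E=9, F=6) along a 3-gon: merge 3 vertices and 3 edges, delete both glued faces → V=21, E=57, F=38.
Check: V − E + F = 21 − 57 + 38 = 2.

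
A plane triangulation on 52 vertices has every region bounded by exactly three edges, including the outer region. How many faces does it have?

100

In a plane triangulation 3F = 2E and V − E + F = 2, so F = 2V − 4 = 2·52 − 4 = 100.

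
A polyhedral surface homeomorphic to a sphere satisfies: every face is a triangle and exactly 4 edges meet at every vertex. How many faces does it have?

Each face has 3 edges and each edge borders two faces, so 2E = 3F.
Each vertex has degree 4, so 4V = 2E and hence V = 3F/4.
Euler: V − E + F = 2 ⇒ (3F/4) − (3F/2) + F = 2.
Multiply by 8: (6 − 12 + 8)F = 16, i.e. 2F = 16.
So F = 8, E = 3·8/2 = 12, V = 3·8/4 = 6.

8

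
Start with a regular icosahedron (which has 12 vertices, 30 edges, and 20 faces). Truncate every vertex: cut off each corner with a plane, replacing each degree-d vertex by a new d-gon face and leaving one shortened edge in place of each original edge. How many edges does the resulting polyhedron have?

Truncation replaces each original edge-end by a new vertex, so V′ = 2E = 60.
Each original edge survives, and each old vertex of degree d contributes d new edges; summing degrees gives Σd = 2E, so E′ = E + 2E = 3E = 90.
Each original face survives and each original vertex becomes one new face: F′ = F + V = 32.

90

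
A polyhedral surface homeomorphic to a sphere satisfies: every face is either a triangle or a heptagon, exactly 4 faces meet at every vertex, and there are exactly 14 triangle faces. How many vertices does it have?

14

Let x be the number of heptagons; then F = 14 + x.
Edge–face incidences: 2E = 3·14 + 7·x = 42 + 7x.
Every vertex has degree 4, so 4V = 2E.
Euler: V − E + F = 2 ⇒ (2E)/4 − E + (14 + x) = 2.
Multiply by 8: 2·(2E) − 4·(2E) + 8·(14 + x) = 16, i.e. 112 + 8x − 2·(42 + 7x) = 16.
Collecting terms: −6x + 28 = 16, so −6x = −12, so x = 2.
Then 2E = 42 + 7·2 = 56, so E = 28, V = 2E/4 = 14, F = 14 + 2 = 16.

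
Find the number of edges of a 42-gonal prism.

126

A prism on an n-gon has two n-gon bases and n rectangular sides: V = 2·42 = 84, E = 3·42 = 126, F = 42 + 2 = 44.
Check: V − E + F = 84 − 126 + 44 = 2.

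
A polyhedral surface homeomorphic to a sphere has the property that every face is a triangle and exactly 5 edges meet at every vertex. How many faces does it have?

20

Each face has 3 edges and each edge borders two faces, so 2E = 3F.
Each vertex has degree 5, so 5V = 2E and hence V = 3F/5.
Euler: V − E + F = 2 ⇒ (3F/5) − (3F/2) + F = 2.
Multiply by 10: (6 − 15 + 10)F = 20, i.e. 1F = 20.
So F = 20, E = 3·20/2 = 30, V = 3·20/5 = 12.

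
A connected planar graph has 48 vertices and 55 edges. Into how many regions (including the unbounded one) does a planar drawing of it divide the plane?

Euler's formula for a connected plane graph: V − E + F = 2, so F = 2 − 48 + 55 = 9.

9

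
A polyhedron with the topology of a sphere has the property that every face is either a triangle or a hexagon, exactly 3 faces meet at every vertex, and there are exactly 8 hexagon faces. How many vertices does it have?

20

Let x be the number of triangles; then F = 8 + x.
Edge–face incidences: 2E = 6·8 + 3·x = 48 + 3x.
Every vertex has degree 3, so 3V = 2E.
Euler: V − E + F = 2 ⇒ (2E)/3 − E + (8 + x) = 2.
Multiply by 6: 2·(2E) − 3·(2E) + 6·(8 + x) = 12, i.e. 48 + 6x − (48 + 3x) = 12.
Collecting terms: 3x = 12, so x = 4.
Then 2E = 48 + 3·4 = 60, so E = 30, V = 2E/3 = 20, F = 8 + 4 = 12.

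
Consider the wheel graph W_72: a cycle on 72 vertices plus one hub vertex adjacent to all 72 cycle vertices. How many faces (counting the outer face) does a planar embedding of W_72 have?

W_72 has V = 72 + 1 = 73 vertices and E = 2·72 = 144 edges.
By Euler's formula F = 2 − V + E = 2 − 73 + 144 = 73.

73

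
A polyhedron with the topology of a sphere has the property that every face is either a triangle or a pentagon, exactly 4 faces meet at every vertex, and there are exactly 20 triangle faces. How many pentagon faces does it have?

Let x be the number of pentagons; then F = 20 + x.
Edge–face incidences: 2E = 3·20 + 5·x = 60 + 5x.
Every vertex has degree 4, so 4V = 2E.
Euler: V − E + F = 2 ⇒ (2E)/4 − E + (20 + x) = 2.
Multiply by 8: 2·(2E) − 4·(2E) + 8·(20 + x) = 16, i.e. 160 + 8x − 2·(60 + 5x) = 16.
Collecting terms: −2x + 40 = 16, so −2x = −24, so x = 12.
Then 2E = 60 + 5·12 = 120, so E = 60, V = 2E/4 = 30, F = 20 + 12 = 32.

12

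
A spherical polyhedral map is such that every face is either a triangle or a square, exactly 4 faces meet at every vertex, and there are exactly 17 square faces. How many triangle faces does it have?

Let x be the number of triangles; then F = 17 + x.
Edge–face incidences: 2E = 4·17 + 3·x = 68 + 3x.
Every vertex has degree 4, so 4V = 2E.
Euler: V − E + F = 2 ⇒ (2E)/4 − E + (17 + x) = 2.
Multiply by 8: 2·(2E) − 4·(2E) + 8·(17 + x) = 16, i.e. 136 + 8x − 2·(68 + 3x) = 16.
Collecting terms: 2x = 16, so x = 8.
Then 2E = 68 + 3·8 = 92, so E = 46, V = 2E/4 = 23, F = 17 + 8 = 25.

8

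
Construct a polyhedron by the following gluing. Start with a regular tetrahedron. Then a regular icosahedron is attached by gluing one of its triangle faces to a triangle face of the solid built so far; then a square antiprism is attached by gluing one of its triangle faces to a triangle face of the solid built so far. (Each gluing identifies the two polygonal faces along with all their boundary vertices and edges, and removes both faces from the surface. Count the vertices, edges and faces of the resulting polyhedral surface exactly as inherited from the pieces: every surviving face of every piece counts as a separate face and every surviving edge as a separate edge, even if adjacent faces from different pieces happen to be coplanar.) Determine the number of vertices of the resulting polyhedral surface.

A regular tetrahedron: V=4, E=6, F=4.
Attach a regular icosahedron (V=12, E=30, F=20) along a 3-gon: merge 3 vertices and 3 edges, delete both glued faces → V=13, E=33, F=22.
Attach a square antiprism (V=8, E=16, F=10) along a 3-gon: merge 3 vertices and 3 edges, delete both glued faces → V=18, E=46, F=30.
Check: V − E + F = 18 − 46 + 30 = 2.

18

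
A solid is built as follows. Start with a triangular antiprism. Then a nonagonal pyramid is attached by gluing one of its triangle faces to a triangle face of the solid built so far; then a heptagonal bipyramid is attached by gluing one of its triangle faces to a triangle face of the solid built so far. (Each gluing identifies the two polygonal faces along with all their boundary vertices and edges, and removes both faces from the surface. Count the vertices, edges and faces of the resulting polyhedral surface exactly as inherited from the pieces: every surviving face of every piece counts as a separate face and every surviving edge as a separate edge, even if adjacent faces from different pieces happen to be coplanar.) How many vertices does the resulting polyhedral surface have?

19

A triangular antiprism: V=6, E=12, F=8.
Attach a nonagonal pyramid (V=10, E=18, F=10) along a 3-gon: merge 3 vertices and 3 edges, delete both glued faces → V=13, E=27, F=16.
Attach a heptagonal bipyramid (V=9, E=21, F=14) along a 3-gon: merge 3 vertices and 3 edges, delete both glued faces → V=19, E=45, F=28.
Check: V − E + F = 19 − 45 + 28 = 2.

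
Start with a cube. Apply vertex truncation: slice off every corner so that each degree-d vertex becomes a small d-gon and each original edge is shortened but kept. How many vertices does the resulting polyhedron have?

The base solid has V = 8, E = 12, F = 6.
Truncation replaces each original edge-end by a new vertex, so V′ = 2E = 24.
Each original edge survives, and each old vertex of degree d contributes d new edges; summing degrees gives Σd = 2E, so E′ = E + 2E = 3E = 36.
Each original face survives and each original vertex becomes one new face: F′ = F + V = 14.

24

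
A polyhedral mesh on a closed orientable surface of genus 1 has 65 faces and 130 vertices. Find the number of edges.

195

For a closed orientable surface of genus 1, χ = 2 − 2·1 = 0.
E = V + F − (0) = 130 + 65 − (0) = 195.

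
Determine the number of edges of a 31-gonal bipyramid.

93

A bipyramid over an n-gon has 2n triangular faces and n + 2 vertices: V = 31 + 2 = 33, E = 3·31 = 93, F = 2·31 = 62.
Check: V − E + F = 33 − 93 + 62 = 2.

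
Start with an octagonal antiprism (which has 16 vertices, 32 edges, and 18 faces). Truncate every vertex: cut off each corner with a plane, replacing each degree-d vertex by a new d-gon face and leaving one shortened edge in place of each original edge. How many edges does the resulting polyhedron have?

96

Truncation replaces each original edge-end by a new vertex, so V′ = 2E = 64.
Each original edge survives, and each old vertex of degree d contributes d new edges; summing degrees gives Σd = 2E, so E′ = E + 2E = 3E = 96.
Each original face survives and each original vertex becomes one new face: F′ = F + V = 34.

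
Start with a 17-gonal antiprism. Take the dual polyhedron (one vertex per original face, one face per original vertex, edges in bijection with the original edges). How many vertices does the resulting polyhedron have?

36

The base solid has V = 34, E = 68, F = 36.
The dual swaps V and F and preserves E: V′ = F = 36, E′ = E = 68, F′ = V = 34.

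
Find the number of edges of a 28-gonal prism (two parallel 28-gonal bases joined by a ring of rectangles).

84

A prism on an n-gon has two n-gon bases and n rectangular sides: V = 2·28 = 56, E = 3·28 = 84, F = 28 + 2 = 30.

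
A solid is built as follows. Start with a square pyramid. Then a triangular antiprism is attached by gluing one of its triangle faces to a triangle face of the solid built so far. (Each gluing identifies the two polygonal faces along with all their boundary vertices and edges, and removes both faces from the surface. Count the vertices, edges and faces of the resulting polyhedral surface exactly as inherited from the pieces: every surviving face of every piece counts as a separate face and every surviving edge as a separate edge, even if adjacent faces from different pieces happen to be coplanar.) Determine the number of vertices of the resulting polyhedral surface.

8

A square pyramid: V=5, E=8, F=5.
Attach a triangular antiprism (V=6, E=12, F=8) along a 3-gon: merge 3 vertices and 3 edges, delete both glued faces → V=8, E=17, F=11.
Check: V − E + F = 8 − 17 + 11 = 2.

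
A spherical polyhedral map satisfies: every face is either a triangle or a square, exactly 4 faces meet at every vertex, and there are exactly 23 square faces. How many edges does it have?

Let x be the number of triangles; then F = 23 + x.
Edge–face incidences: 2E = 4·23 + 3·x = 92 + 3x.
Every vertex has degree 4, so 4V = 2E.
Euler: V − E + F = 2 ⇒ (2E)/4 − E + (23 + x) = 2.
Multiply by 8: 2·(2E) − 4·(2E) + 8·(23 + x) = 16, i.e. 184 + 8x − 2·(92 + 3x) = 16.
Collecting terms: 2x = 16, so x = 8.
Then 2E = 92 + 3·8 = 116, so E = 58, V = 2E/4 = 29, F = 23 + 8 = 31.

58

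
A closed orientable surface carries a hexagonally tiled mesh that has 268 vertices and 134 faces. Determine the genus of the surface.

1

Every face is a hexagon, so 2E = 6·134 = 804, giving E = 402.
χ = V − E + F = 268 − 402 + 134 = 0.
For a closed orientable surface χ = 2 − 2g, so g = (2 − (0))/2 = 1.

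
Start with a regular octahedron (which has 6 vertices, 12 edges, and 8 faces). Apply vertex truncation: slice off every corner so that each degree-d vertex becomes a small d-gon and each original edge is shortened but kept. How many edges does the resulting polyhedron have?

36

Truncation replaces each original edge-end by a new vertex, so V′ = 2E = 24.
Each original edge survives, and each old vertex of degree d contributes d new edges; summing degrees gives Σd = 2E, so E′ = E + 2E = 3E = 36.
Each original face survives and each original vertex becomes one new face: F′ = F + V = 14.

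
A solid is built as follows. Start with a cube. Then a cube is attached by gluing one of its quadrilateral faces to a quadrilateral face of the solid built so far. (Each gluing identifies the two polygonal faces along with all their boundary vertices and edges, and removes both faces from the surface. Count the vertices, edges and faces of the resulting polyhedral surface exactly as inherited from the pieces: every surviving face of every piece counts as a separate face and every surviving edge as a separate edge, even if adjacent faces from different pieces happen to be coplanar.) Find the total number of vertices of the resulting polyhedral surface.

12

A cube: V=8, E=12, F=6.
Attach a cube (V=8, E=12, F=6) along a 4-gon: merge 4 vertices and 4 edges, delete both glued faces → V=12, E=20, F=10.
Check: V − E + F = 12 − 20 + 10 = 2.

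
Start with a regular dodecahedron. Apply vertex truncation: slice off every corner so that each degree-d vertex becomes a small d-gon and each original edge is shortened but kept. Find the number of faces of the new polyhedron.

The base solid has V = 20, E = 30, F = 12.
Truncation replaces each original edge-end by a new vertex, so V′ = 2E = 60.
Each original edge survives, and each old vertex of degree d contributes d new edges; summing degrees gives Σd = 2E, so E′ = E + 2E = 3E = 90.
Each original face survives and each original vertex becomes one new face: F′ = F + V = 32.

32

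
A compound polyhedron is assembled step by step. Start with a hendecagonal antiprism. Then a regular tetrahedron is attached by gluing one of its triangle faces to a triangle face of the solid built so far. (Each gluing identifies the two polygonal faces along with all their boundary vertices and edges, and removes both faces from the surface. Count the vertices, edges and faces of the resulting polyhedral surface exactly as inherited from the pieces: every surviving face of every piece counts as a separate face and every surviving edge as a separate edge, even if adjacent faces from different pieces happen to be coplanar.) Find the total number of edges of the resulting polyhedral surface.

A hendecagonal antiprism: V=22, E=44, F=24.
Attach a regular tetrahedron (V=4, E=6, F=4) along a 3-gon: merge 3 vertices and 3 edges, delete both glued faces → V=23, E=47, F=26.
Check: V − E + F = 23 − 47 + 26 = 2.

47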